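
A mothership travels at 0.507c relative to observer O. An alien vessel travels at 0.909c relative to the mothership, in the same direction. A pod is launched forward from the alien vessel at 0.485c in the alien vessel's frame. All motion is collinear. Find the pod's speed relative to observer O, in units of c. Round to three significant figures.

Compose velocities in two stages. Stage 1 (into S'): u₁ = (0.485+0.909)/(1+0.485×0.909) = 0.96747.
Stage 2 (into S): u = (0.96747+0.507)/(1+0.96747×0.507) = 0.98924, so the speed is 0.989c.

0.989c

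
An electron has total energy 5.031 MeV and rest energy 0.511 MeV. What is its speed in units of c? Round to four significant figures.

Total energy E = γmc² gives γ = 5.031/0.511 = 9.8454.
Hence β = √(1 − 1/γ²) = √(1 − 0.0103165) = √0.9896835 = 0.9948.

0.9948c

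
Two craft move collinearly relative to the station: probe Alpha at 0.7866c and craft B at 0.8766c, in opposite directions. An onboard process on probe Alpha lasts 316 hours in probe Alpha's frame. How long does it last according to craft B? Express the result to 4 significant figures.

The velocity of probe Alpha relative to craft B is (0.7866 + 0.8766)c / (1 + 0.7866×0.8766) = 0.98441c; relative speed 0.98441c.
At |u| = 0.98441c, γ = (1 − 0.969063)^(−1/2) = 5.6854.
The clock on probe Alpha records proper time, so craft B measures Δt = γΔτ = 5.6854 × 316 = 1797 hours.

1797 hours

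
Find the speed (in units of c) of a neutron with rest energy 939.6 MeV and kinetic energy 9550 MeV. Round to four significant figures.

0.9960c

K = (γ−1)mc², so γ = 1 + 9550/939.6 = 11.164.
Then v/c = √(1 − γ⁻²) = √(1 − 0.00802344) = √0.99197656 = 0.9960.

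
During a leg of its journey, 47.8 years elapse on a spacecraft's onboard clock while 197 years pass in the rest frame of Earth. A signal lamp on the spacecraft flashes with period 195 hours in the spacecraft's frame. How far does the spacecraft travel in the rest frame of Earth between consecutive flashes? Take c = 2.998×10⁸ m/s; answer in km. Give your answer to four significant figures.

8.415×10^11 km

The time-dilation ratio gives γ = 197/47.8 = 4.12134.
β = √(1 − 1/γ²) = 0.97012. Lab-frame period = γτ = 4.12134×195 hours = 803.66 hours. Distance = βc × γτ = 0.97012 × 2.998×10⁸ m/s × 2893176 s = 8.4146×10^14 m = 8.415×10^11 km.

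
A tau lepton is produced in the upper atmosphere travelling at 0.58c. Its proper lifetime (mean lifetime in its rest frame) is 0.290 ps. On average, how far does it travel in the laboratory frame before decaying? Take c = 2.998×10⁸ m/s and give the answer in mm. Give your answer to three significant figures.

With β = 0.58, γ = 1/√(1 − 0.58²) = 1/√0.6636 = 1.2276.
Lab-frame lifetime: Δt = γτ = 1.2276 × 0.290 ps = 0.356 ps.
Distance: d = vΔt = 0.58 × 2.998×10⁸ m/s × 3.5600×10^-13 s = 6.19×10^-5 m = 0.0619 mm.

0.0619 mm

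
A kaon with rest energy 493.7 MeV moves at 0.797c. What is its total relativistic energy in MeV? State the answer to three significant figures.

817 MeV

With β = 0.797, γ = 1/√(1 − 0.797²) = 1/√0.364791 = 1.6557.
Total energy: E = γmc² = 1.6557 × 493.7 MeV = 817 MeV.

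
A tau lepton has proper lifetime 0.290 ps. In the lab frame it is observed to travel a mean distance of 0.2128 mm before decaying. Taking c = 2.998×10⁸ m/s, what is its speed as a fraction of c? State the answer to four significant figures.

0.9257c

Lab distance = (lab lifetime)·v = γτ·βc, so βγ = d/(cτ) = 2.128×10^-4/(2.998×10⁸ × 2.900×10^-13) = 2.4476.
With βγ = 2.4476: γ² = 1 + (βγ)² = 6.99075, and β = (βγ)/γ = 2.4476/2.644 = 0.9257.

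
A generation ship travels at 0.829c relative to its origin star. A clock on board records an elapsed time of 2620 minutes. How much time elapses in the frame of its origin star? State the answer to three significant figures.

γ = 1/√(1 − β²) = 1/√(1 − 0.687241) = 1/√0.312759 = 1/0.559249 = 1.7881.
The onboard clock measures proper time, so the interval in the rest frame of its origin star is dilated: Δt = γ·Δτ = 1.7881 × 2620 minutes = 4680 minutes.

4680 minutes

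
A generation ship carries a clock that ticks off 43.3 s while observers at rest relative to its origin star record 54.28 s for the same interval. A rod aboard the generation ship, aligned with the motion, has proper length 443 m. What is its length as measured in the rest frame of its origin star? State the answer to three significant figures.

353 m

From Δt = γΔτ: γ = 54.28/43.3 = 1.25358.
L = L₀/γ = 443/1.25358 = 353 m.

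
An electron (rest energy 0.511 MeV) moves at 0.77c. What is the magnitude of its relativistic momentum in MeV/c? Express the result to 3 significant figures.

β² = 0.5929, so γ = 1/√0.4071 = 1.5673.
Momentum: p = γβ·mc = 1.5673 × 0.77 × 0.511 MeV/c = 0.617 MeV/c.

0.617 MeV/c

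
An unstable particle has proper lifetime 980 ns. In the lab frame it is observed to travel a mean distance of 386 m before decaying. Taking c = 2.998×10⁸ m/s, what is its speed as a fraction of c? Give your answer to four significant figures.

d = βγcτ ⇒ βγ = d/(cτ) = 386.0 m / (293.804 m) = 1.3138.
β = (βγ)/√(1+(βγ)²) = 1.3138/√2.72607 = 0.7957.

0.7957c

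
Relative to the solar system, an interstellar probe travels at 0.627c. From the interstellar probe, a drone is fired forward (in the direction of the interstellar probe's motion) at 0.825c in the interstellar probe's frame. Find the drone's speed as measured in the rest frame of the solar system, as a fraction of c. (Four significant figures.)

0.9570c

In units of c, u = (u' + v)/(1 + u'v) with u' = 0.825 and v = 0.627.
Numerator: 0.825 + 0.627 = 1.452. Denominator: 1 + (0.825)(0.627) = 1.517275.
u = 1.452/1.517275 = 0.95698, so the speed is 0.9570c.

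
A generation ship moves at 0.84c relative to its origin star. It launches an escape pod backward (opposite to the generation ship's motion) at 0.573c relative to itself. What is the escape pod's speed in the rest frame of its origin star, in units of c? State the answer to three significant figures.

0.515c

Relativistic velocity addition: u = (u' + v)/(1 + u'v/c²), with u' = −0.573c and v = 0.84c.
Numerator: −0.573 + 0.84 = 0.267. Denominator: 1 + (−0.573)(0.84) = 0.51868.
u = 0.267/0.51868 = 0.51477, so the speed is 0.515c.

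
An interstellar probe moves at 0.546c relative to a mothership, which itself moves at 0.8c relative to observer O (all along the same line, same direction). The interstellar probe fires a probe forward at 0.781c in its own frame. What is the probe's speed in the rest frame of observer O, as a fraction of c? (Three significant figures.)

Compose velocities in two stages. Stage 1 (into S'): u₁ = (0.781+0.546)/(1+0.781×0.546) = 0.9303.
Stage 2 (into S): u = (0.9303+0.8)/(1+0.9303×0.8) = 0.99201, so the speed is 0.992c.

0.992c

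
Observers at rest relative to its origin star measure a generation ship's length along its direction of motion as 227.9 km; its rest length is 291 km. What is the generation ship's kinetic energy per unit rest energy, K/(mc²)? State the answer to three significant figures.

γ = L₀/L = 291/227.9 = 1.27688.
Since K = (γ−1)mc², K/(mc²) = 1.27688 − 1 = 0.277.

0.277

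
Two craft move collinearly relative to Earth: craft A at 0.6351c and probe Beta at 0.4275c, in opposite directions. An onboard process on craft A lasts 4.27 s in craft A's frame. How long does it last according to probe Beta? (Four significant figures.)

7.775 s

The velocity of craft A relative to probe Beta is (0.6351 + 0.4275)c / (1 + 0.6351×0.4275) = 0.8357c; relative speed 0.8357c.
At |u| = 0.8357c, γ = (1 − 0.698394)^(−1/2) = 1.8209.
The clock on craft A records proper time, so probe Beta measures Δt = γΔτ = 1.8209 × 4.27 = 7.775 s.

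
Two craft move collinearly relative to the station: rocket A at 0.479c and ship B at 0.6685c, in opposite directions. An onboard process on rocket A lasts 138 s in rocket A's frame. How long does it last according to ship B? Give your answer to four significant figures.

279.1 s

Transform rocket A's velocity into ship B's frame: (0.479 + 0.6685)/(1 + 0.479·0.6685) = 1.1475/1.3202115, so the relative speed is 0.86918c.
At |u| = 0.86918c, γ = (1 − 0.755474)^(−1/2) = 2.0223.
The clock on rocket A records proper time, so ship B measures Δt = γΔτ = 2.0223 × 138 = 279.1 s.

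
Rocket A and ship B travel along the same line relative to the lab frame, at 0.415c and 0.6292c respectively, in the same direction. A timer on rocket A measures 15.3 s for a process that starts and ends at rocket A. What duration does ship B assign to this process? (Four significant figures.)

15.99 s

Speed of rocket A in ship B's frame: u = (v_A − v_B)/(1 − v_A v_B/c²) = (0.415 − 0.6292)/(1 − 0.415×0.6292) = −0.2142/0.738882 = −0.2899; |u| = 0.2899c.
γ for this relative speed: γ = 1/√(1 − 0.084042) = 1.0449.
Rocket A's interval is proper; time dilation gives Δt_B = γΔτ = 1.0449 × 15.3 s = 15.99 s.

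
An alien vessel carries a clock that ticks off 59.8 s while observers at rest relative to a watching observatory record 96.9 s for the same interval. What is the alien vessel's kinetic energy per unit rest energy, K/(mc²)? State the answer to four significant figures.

From Δt = γΔτ: γ = 96.9/59.8 = 1.6204.
Since K = (γ−1)mc², K/(mc²) = 1.6204 − 1 = 0.6204.

0.6204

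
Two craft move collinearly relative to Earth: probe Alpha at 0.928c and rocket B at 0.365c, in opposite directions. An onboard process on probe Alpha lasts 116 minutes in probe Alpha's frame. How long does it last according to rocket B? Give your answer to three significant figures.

The velocity of probe Alpha relative to rocket B is (0.928 + 0.365)c / (1 + 0.928×0.365) = 0.96585c; relative speed 0.96585c.
γ for this relative speed: γ = 1/√(1 − 0.932866) = 3.8595.
The clock on probe Alpha records proper time, so rocket B measures Δt = γΔτ = 3.8595 × 116 = 448 minutes.

448 minutes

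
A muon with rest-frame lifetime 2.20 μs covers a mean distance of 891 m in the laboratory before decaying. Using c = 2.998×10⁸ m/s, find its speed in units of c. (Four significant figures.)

0.8037c

Let x = d/(cτ) = 891.0 m / (2.998×10⁸ m/s × 2.200×10^-6 s) = 1.3509. Since d = βγcτ, x = βγ = β/√(1−β²).
Solving: β² = x²/(1+x²) = 1.82493/2.82493 = 0.646009, so β = 0.8037.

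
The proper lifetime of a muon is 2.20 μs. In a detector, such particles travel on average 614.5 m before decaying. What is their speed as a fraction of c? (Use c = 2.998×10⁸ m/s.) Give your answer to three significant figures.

d = βγcτ ⇒ βγ = d/(cτ) = 614.5 m / (659.56 m) = 0.93168.
β = (βγ)/√(1+(βγ)²) = 0.93168/√1.868028 = 0.682.

0.682c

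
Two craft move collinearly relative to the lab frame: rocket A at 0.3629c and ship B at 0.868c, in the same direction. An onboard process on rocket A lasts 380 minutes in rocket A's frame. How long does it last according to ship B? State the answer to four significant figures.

Transform rocket A's velocity into ship B's frame: (0.3629 − 0.868)/(1 − 0.3629·0.868) = −0.5051/0.6850028, so the relative speed is 0.73737c.
γ for this relative speed: γ = 1/√(1 − 0.543715) = 1.4804.
Rocket A's interval is proper; time dilation gives Δt_B = γΔτ = 1.4804 × 380 minutes = 562.6 minutes.

562.6 minutes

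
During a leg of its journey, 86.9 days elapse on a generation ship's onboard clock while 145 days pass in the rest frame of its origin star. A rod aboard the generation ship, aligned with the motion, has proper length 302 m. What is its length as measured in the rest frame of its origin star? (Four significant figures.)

γ = Δt/Δτ = 145/86.9 = 1.66858.
The rod contracts by the same γ: 302 m / 1.66858 = 181.0 m.

181.0 m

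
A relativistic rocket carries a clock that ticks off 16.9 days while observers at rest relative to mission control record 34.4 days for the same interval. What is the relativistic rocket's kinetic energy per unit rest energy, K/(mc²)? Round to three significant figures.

1.04

γ = Δt/Δτ = 34.4/16.9 = 2.0355.
Since K = (γ−1)mc², K/(mc²) = 2.0355 − 1 = 1.04.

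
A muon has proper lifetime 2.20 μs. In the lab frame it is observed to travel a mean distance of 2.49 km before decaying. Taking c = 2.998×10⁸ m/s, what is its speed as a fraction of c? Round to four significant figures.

d = βγcτ ⇒ βγ = d/(cτ) = 2490 m / (659.56 m) = 3.7752.
β = (βγ)/√(1+(βγ)²) = 3.7752/√15.2521 = 0.9667.

0.9667c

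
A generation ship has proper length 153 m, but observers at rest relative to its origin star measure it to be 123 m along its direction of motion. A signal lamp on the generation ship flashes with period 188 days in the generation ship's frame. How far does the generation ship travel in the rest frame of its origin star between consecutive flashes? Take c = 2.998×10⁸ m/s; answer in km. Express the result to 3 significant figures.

3.60×10^12 km

From L = L₀/γ: γ = 153/123 = 1.2439.
β = √(1 − 1/γ²) = 0.59473. Lab-frame period = γτ = 1.2439×188 days = 233.85 days. Distance = βc × γτ = 0.59473 × 2.998×10⁸ m/s × 20204640 s = 3.6025×10^15 m = 3.60×10^12 km.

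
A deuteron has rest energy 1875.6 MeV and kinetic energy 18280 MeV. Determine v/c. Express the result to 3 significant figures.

0.996

K = (γ−1)mc², so γ = 1 + 18280/1875.6 = 10.746.
Then v/c = √(1 − γ⁻²) = √(1 − 0.00865977) = √0.99134023 = 0.996.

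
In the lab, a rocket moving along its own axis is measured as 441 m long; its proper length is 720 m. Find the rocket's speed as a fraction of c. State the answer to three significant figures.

Length contraction gives γ = L₀/L = 720/441 = 1.6327.
β = √(1 − 1/γ²) = √0.624865 = 0.790.

0.790c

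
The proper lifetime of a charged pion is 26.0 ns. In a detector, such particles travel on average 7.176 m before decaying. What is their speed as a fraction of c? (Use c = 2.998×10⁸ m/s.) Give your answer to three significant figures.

d = βγcτ ⇒ βγ = d/(cτ) = 7.176 m / (7.7948 m) = 0.92061.
β = (βγ)/√(1+(βγ)²) = 0.92061/√1.847523 = 0.677.

0.677c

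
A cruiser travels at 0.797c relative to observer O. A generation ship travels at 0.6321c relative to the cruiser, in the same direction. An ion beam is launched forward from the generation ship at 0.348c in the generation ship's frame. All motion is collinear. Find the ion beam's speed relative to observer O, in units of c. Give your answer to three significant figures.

First combine the ion beam and generation ship (S''→S'): u₁ = (0.348 + 0.6321)/(1 + 0.348×0.6321) = 0.9801/1.2199708 = 0.80338.
Then combine with the cruiser (S'→S): u = (0.80338 + 0.797)/(1 + 0.80338×0.797) = 1.60038/1.64029386 = 0.97567.

0.976c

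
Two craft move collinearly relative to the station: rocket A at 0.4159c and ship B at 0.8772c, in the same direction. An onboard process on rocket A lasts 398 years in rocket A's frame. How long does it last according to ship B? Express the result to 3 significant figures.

Speed of rocket A in ship B's frame: u = (v_A − v_B)/(1 − v_A v_B/c²) = (0.4159 − 0.8772)/(1 − 0.4159×0.8772) = −0.4613/0.63517252 = −0.72626; |u| = 0.72626c.
At |u| = 0.72626c, γ = (1 − 0.527454)^(−1/2) = 1.4547.
Rocket A's interval is proper; time dilation gives Δt_B = γΔτ = 1.4547 × 398 years = 579 years.

579 years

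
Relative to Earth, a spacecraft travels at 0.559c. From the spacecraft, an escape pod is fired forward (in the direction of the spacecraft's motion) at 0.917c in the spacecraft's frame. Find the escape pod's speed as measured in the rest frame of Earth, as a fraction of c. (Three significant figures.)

0.976c

Relativistic velocity addition: u = (u' + v)/(1 + u'v/c²), with u' = 0.917c and v = 0.559c.
Numerator: 0.917 + 0.559 = 1.476. Denominator: 1 + (0.917)(0.559) = 1.512603.
u = 1.476/1.512603 = 0.9758, so the speed is 0.976c.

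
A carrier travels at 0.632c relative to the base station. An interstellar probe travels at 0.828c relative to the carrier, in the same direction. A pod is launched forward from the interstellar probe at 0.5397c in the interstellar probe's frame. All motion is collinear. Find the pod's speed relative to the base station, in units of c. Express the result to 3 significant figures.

Apply u = (u'+v)/(1+u'v) twice. Pod in the carrier frame: (0.5397+0.828)/(1+0.5397·0.828) = 1.3677/1.4468716 = 0.94528c.
That velocity, transformed to the rest frame of the base station: (0.94528+0.632)/(1+0.94528·0.632) = 1.57728/1.59741696 = 0.98739c.

0.987c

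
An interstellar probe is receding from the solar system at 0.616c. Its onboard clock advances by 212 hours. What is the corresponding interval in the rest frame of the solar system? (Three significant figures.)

269 hours

γ = 1/√(1 − β²) = 1/√(1 − 0.379456) = 1/√0.620544 = 1/0.787746 = 1.2694.
Time dilation: Δt = γ·Δτ = 1.2694 × 212 = 269 hours.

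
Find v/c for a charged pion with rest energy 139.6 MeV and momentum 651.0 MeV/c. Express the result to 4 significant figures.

pc/(mc²) = 651.0/139.6 = 4.6633 = βγ = β/√(1−β²).
So β² = x²/(1 + x²) with x = 4.6633: x² = 21.7464, β² = 21.7464/22.7464 = 0.956037, β = 0.9778.

0.9778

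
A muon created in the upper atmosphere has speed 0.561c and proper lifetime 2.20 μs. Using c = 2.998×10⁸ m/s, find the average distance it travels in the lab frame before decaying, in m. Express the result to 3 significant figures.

447 m

β² = 0.314721, so γ = 1/√0.685279 = 1.208.
Lab-frame lifetime: Δt = γτ = 1.208 × 2.20 μs = 2.6576 μs.
Distance: d = vΔt = 0.561 × 2.998×10⁸ m/s × 2.6576×10^-6 s = 447 m.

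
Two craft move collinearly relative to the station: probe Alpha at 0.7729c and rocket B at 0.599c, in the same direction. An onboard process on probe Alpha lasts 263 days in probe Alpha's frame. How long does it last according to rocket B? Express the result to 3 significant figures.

The velocity of probe Alpha relative to rocket B is (0.7729 − 0.599)c / (1 − 0.7729×0.599) = 0.32382c; relative speed 0.32382c.
γ for this relative speed: γ = 1/√(1 − 0.104859) = 1.0569.
The clock on probe Alpha records proper time, so rocket B measures Δt = γΔτ = 1.0569 × 263 = 278 days.

278 days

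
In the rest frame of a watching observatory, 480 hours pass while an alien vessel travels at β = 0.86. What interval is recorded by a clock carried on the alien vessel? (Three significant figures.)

β² = 0.7396, so γ = 1/√0.2604 = 1.9597.
The alien vessel's clock runs slow as seen from a watching observatory, so Δτ = Δt/γ = 480/1.9597 = 245 hours.

245 hours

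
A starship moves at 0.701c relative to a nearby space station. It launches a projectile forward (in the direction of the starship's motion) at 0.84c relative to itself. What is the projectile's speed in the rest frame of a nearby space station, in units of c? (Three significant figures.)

Relativistic velocity addition: u = (u' + v)/(1 + u'v/c²), with u' = 0.84c and v = 0.701c.
Numerator: 0.84 + 0.701 = 1.541. Denominator: 1 + (0.84)(0.701) = 1.58884.
u = 1.541/1.58884 = 0.96989, so the speed is 0.970c.

0.970c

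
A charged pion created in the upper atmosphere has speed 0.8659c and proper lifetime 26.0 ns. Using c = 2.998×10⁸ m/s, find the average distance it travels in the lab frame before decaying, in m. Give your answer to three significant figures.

With β = 0.8659, γ = 1/√(1 − 0.8659²) = 1/√0.25021719 = 1.9991.
Lab-frame lifetime: Δt = γτ = 1.9991 × 26.0 ns = 51.977 ns.
Distance: d = vΔt = 0.8659 × 2.998×10⁸ m/s × 5.1977×10^-8 s = 13.5 m.

13.5 m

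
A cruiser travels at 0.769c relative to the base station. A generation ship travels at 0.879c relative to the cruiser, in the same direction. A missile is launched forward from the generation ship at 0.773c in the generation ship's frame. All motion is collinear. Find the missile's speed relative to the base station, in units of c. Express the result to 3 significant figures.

0.998c

Compose velocities in two stages. Stage 1 (into S'): u₁ = (0.773+0.879)/(1+0.773×0.879) = 0.98365.
Stage 2 (into S): u = (0.98365+0.769)/(1+0.98365×0.769) = 0.99785, so the speed is 0.998c.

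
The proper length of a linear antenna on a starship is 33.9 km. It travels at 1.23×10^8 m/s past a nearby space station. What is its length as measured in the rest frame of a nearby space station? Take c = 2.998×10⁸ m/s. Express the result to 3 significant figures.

30.9 km

β = v/c = (1.23×10^8 m/s)/(2.998×10⁸ m/s) = 0.410274.
With β = 0.410274, γ = 1/√(1 − 0.410274²) = 1/√0.8316752 = 1.0965.
Length contraction: L = L₀/γ = 33.9/1.0965 = 30.9 km.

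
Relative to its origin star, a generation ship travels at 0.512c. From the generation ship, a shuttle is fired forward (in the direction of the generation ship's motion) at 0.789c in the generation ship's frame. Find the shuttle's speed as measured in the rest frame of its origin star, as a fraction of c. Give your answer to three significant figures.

Relativistic velocity addition: u = (u' + v)/(1 + u'v/c²), with u' = 0.789c and v = 0.512c.
Numerator: 0.789 + 0.512 = 1.301. Denominator: 1 + (0.789)(0.512) = 1.403968.
u = 1.301/1.403968 = 0.92666, so the speed is 0.927c.

0.927c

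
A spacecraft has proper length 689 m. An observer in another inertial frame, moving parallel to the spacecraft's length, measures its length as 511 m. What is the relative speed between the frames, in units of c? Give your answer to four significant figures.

Length contraction gives γ = L₀/L = 689/511 = 1.3483.
β = √(1 − 1/γ²) = √0.449919 = 0.6708.

0.6708c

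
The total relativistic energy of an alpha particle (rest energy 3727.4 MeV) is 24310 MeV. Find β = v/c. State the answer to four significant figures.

0.9882

Total energy E = γmc² gives γ = 24310/3727.4 = 6.522.
Hence β = √(1 − 1/γ²) = √(1 − 0.0235092) = √0.9764908 = 0.9882.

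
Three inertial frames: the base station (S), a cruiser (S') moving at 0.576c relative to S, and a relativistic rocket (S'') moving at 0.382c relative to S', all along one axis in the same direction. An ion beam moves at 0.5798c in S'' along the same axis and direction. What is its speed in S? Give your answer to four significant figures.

Apply u = (u'+v)/(1+u'v) twice. Ion beam in the cruiser frame: (0.5798+0.382)/(1+0.5798·0.382) = 0.9618/1.2214836 = 0.7874c.
That velocity, transformed to the rest frame of the base station: (0.7874+0.576)/(1+0.7874·0.576) = 1.3634/1.4535424 = 0.93798c.

0.9380c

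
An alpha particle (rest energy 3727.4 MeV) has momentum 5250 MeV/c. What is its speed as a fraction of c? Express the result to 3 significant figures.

βγ = pc/(mc²) = 5250/3727.4 = 1.4085.
Since γ² = 1 + (βγ)² = 2.98387, γ = √2.98387 = 1.72739, and β = (βγ)/γ = 1.4085/1.72739 = 0.815.

0.815c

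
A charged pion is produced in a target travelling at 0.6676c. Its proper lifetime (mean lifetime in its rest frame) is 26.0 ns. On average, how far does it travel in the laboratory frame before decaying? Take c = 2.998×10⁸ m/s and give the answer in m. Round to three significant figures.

Lorentz factor: γ = (1 − 0.44568976)^(−1/2) = 1.3431.
Lab-frame lifetime: Δt = γτ = 1.3431 × 26.0 ns = 34.921 ns.
Distance: d = vΔt = 0.6676 × 2.998×10⁸ m/s × 3.4921×10^-8 s = 6.99 m.

6.99 m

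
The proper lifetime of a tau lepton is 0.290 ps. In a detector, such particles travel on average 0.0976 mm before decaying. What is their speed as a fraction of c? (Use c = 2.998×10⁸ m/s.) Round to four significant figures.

0.7467c

Let x = d/(cτ) = 9.760×10^-5 m / (2.998×10⁸ m/s × 2.900×10^-13 s) = 1.1226. Since d = βγcτ, x = βγ = β/√(1−β²).
Solving: β² = x²/(1+x²) = 1.26023/2.26023 = 0.557567, so β = 0.7467.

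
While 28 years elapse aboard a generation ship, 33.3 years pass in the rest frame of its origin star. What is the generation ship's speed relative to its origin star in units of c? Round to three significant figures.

γ = Δt/Δτ = 33.3/28 = 1.1893.
β = √(1 − 1/γ²) = √(1 − 0.706996) = √0.293004 = 0.541.

0.541c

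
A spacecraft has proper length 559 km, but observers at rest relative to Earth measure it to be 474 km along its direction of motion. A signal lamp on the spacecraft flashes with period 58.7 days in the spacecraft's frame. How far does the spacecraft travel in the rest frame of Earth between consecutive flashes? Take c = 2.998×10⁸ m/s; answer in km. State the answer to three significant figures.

9.51×10^11 km

Length contraction gives γ = L₀/L = 559/474 = 1.17932.
β = √(1 − 1/γ²) = 0.53008. Lab-frame period = γτ = 1.17932×58.7 days = 69.226 days. Distance = βc × γτ = 0.53008 × 2.998×10⁸ m/s × 5981126.4 s = 9.5051×10^14 m = 9.51×10^11 km.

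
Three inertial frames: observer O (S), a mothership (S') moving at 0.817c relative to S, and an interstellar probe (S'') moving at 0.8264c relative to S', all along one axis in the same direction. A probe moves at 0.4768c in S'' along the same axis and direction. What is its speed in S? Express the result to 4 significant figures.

Apply u = (u'+v)/(1+u'v) twice. Probe in the mothership frame: (0.4768+0.8264)/(1+0.4768·0.8264) = 1.3032/1.39402752 = 0.93485c.
That velocity, transformed to the rest frame of observer O: (0.93485+0.817)/(1+0.93485·0.817) = 1.75185/1.76377245 = 0.99324c.

0.9932c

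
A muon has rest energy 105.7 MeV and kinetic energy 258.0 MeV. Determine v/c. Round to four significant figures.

0.9568

γ = 1 + K/(mc²) = 1 + 258.0/105.7 = 3.4409.
β = √(1 − 1/γ²) = √(1 − 0.0844609) = √0.9155391 = 0.9568.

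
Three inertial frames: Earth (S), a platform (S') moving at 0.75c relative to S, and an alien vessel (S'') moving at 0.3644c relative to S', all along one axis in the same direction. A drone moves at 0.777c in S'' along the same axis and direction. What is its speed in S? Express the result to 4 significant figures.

Compose velocities in two stages. Stage 1 (into S'): u₁ = (0.777+0.3644)/(1+0.777×0.3644) = 0.88954.
Stage 2 (into S): u = (0.88954+0.75)/(1+0.88954×0.75) = 0.98344, so the speed is 0.9834c.

0.9834c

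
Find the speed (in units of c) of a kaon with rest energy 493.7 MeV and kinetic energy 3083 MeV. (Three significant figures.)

K = (γ−1)mc², so γ = 1 + 3083/493.7 = 7.2447.
Then v/c = √(1 − γ⁻²) = √(1 − 0.0190528) = √0.9809472 = 0.990.

0.990c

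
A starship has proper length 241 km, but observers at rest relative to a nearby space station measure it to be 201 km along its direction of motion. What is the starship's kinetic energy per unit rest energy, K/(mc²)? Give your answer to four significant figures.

0.1990

γ = L₀/L = 241/201 = 1.199.
K/(mc²) = γ − 1 = 1.199 − 1 = 0.1990.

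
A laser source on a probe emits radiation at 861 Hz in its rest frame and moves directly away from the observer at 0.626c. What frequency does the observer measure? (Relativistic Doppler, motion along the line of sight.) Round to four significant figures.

412.9 Hz

Relativistic Doppler (source moving away): f_obs = f_src · √((1−β)/(1+β)).
With β = 0.626: factor = √(0.374/1.626) = 0.4796.
f_obs = 861 × 0.4796 = 412.9 Hz.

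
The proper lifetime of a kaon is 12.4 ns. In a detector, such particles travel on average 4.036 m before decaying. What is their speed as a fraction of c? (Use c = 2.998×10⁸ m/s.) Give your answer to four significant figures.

0.7355c

d = βγcτ ⇒ βγ = d/(cτ) = 4.036 m / (3.71752 m) = 1.0857.
β = (βγ)/√(1+(βγ)²) = 1.0857/√2.17874 = 0.7355.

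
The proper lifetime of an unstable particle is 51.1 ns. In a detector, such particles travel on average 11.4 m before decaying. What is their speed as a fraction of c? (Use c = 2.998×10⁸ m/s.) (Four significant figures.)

Lab distance = (lab lifetime)·v = γτ·βc, so βγ = d/(cτ) = 11.40/(2.998×10⁸ × 5.110×10^-8) = 0.74414.
With βγ = 0.74414: γ² = 1 + (βγ)² = 1.553744, and β = (βγ)/γ = 0.74414/1.24649 = 0.5970.

0.5970c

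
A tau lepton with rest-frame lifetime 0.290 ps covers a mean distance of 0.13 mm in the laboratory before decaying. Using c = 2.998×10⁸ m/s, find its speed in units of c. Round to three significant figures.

0.831c

Let x = d/(cτ) = 1.300×10^-4 m / (2.998×10⁸ m/s × 2.900×10^-13 s) = 1.4952. Since d = βγcτ, x = βγ = β/√(1−β²).
Solving: β² = x²/(1+x²) = 2.23562/3.23562 = 0.69094, so β = 0.831.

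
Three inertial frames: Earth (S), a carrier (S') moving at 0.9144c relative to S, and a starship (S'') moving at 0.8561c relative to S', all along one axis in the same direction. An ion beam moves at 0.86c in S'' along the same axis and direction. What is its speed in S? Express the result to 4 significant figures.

0.9995c

First combine the ion beam and starship (S''→S'): u₁ = (0.86 + 0.8561)/(1 + 0.86×0.8561) = 1.7161/1.736246 = 0.9884.
Then combine with the carrier (S'→S): u = (0.9884 + 0.9144)/(1 + 0.9884×0.9144) = 1.9028/1.90379296 = 0.99948.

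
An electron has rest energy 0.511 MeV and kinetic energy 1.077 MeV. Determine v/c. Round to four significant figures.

K = (γ−1)mc², so γ = 1 + 1.077/0.511 = 3.1076.
Then v/c = √(1 − γ⁻²) = √(1 − 0.10355) = √0.89645 = 0.9468.

0.9468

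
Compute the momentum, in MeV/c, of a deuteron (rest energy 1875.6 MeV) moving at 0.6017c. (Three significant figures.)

1410 MeV/c

With β = 0.6017, γ = 1/√(1 − 0.6017²) = 1/√0.63795711 = 1.252.
Momentum: p = γβ·mc = 1.252 × 0.6017 × 1875.6 MeV/c = 1410 MeV/c.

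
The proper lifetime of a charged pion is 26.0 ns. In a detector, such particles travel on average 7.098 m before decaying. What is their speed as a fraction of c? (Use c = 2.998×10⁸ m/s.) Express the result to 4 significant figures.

Lab distance = (lab lifetime)·v = γτ·βc, so βγ = d/(cτ) = 7.098/(2.998×10⁸ × 2.600×10^-8) = 0.91061.
With βγ = 0.91061: γ² = 1 + (βγ)² = 1.829211, and β = (βγ)/γ = 0.91061/1.35248 = 0.6733.

0.6733c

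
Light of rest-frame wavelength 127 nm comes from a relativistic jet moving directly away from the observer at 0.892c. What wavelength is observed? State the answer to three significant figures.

532 nm

Relativistic Doppler for wavelength: λ_obs = λ_src · √((1+β)/(1−β)).
With β = 0.892: factor = √(1.892/0.108) = 4.1855.
λ_obs = 127 × 4.1855 = 532 nm.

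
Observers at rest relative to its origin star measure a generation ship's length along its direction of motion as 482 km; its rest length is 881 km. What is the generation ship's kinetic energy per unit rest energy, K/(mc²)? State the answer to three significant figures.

From L = L₀/γ: γ = 881/482 = 1.8278.
Since K = (γ−1)mc², K/(mc²) = 1.8278 − 1 = 0.828.

0.828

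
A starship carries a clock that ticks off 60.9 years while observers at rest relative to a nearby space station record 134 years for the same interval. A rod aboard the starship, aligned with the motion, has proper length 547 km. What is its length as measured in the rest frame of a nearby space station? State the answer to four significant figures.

248.6 km

From Δt = γΔτ: γ = 134/60.9 = 2.20033.
The rod contracts by the same γ: 547 km / 2.20033 = 248.6 km.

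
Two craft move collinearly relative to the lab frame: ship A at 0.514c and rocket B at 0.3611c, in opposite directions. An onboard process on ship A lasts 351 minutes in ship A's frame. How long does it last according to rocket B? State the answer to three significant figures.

The velocity of ship A relative to rocket B is (0.514 + 0.3611)c / (1 + 0.514×0.3611) = 0.7381c; relative speed 0.7381c.
At |u| = 0.7381c, γ = (1 − 0.544792)^(−1/2) = 1.4822.
The clock on ship A records proper time, so rocket B measures Δt = γΔτ = 1.4822 × 351 = 520 minutes.

520 minutes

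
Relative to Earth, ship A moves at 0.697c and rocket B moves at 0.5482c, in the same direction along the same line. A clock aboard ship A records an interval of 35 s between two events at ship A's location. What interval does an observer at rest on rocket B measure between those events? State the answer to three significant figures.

36.1 s

Transform ship A's velocity into rocket B's frame: (0.697 − 0.5482)/(1 − 0.697·0.5482) = 0.1488/0.6179046, so the relative speed is 0.24081c.
At |u| = 0.24081c, γ = (1 − 0.0579895)^(−1/2) = 1.0303.
The clock on ship A records proper time, so rocket B measures Δt = γΔτ = 1.0303 × 35 = 36.1 s.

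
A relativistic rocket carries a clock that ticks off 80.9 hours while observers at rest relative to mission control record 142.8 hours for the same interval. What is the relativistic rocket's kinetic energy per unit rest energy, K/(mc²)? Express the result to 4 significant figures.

0.7651

γ = Δt/Δτ = 142.8/80.9 = 1.76514.
Since K = (γ−1)mc², K/(mc²) = 1.76514 − 1 = 0.7651.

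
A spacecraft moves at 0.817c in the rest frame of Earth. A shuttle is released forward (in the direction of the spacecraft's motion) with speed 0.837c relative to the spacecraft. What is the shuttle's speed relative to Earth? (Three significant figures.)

Relativistic velocity addition: u = (u' + v)/(1 + u'v/c²), with u' = 0.837c and v = 0.817c.
Numerator: 0.837 + 0.817 = 1.654. Denominator: 1 + (0.837)(0.817) = 1.683829.
u = 1.654/1.683829 = 0.98229, so the speed is 0.982c.

0.982c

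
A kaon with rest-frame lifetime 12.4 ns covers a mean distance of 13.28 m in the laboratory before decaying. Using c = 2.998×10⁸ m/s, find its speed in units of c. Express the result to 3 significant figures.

d = βγcτ ⇒ βγ = d/(cτ) = 13.28 m / (3.71752 m) = 3.5723.
β = (βγ)/√(1+(βγ)²) = 3.5723/√13.7613 = 0.963.

0.963c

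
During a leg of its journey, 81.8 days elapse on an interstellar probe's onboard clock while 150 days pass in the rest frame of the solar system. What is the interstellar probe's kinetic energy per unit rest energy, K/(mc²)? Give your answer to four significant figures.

0.8337

γ = Δt/Δτ = 150/81.8 = 1.83374.
Since K = (γ−1)mc², K/(mc²) = 1.83374 − 1 = 0.8337.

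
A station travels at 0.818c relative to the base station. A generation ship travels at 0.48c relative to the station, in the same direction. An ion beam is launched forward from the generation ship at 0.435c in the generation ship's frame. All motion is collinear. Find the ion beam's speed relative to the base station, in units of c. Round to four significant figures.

First combine the ion beam and generation ship (S''→S'): u₁ = (0.435 + 0.48)/(1 + 0.435×0.48) = 0.915/1.2088 = 0.75695.
Then combine with the station (S'→S): u = (0.75695 + 0.818)/(1 + 0.75695×0.818) = 1.57495/1.6191851 = 0.97268.

0.9727c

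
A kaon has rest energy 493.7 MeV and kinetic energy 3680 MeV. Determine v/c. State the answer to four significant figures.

γ = 1 + K/(mc²) = 1 + 3680/493.7 = 8.4539.
β = √(1 − 1/γ²) = √(1 − 0.0139922) = √0.9860078 = 0.9930.

0.9930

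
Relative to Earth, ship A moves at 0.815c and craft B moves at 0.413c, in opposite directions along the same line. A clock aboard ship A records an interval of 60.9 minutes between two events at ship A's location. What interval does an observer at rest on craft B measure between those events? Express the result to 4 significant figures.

154.2 minutes

Speed of ship A in craft B's frame: u = (v_A + v_B)/(1 + v_A v_B/c²) = (0.815 + 0.413)/(1 + 0.815×0.413) = 1.228/1.336595 = 0.91875; |u| = 0.91875c.
γ for this relative speed: γ = 1/√(1 − 0.844102) = 2.5327.
Ship A's interval is proper; time dilation gives Δt_B = γΔτ = 2.5327 × 60.9 minutes = 154.2 minutes.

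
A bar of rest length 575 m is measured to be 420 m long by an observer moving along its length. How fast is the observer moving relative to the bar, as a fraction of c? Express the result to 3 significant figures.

Length contraction gives γ = L₀/L = 575/420 = 1.369.
β = √(1 − 1/γ²) = √0.466428 = 0.683.

0.683c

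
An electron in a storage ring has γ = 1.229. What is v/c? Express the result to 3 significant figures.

β = √(1 − 1/γ²) = √(1 − 1/1.510441) = √0.337942 = 0.581.

0.581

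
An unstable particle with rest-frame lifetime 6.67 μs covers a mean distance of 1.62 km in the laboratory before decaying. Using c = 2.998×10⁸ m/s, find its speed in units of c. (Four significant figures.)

Let x = d/(cτ) = 1620 m / (2.998×10⁸ m/s × 6.670×10^-6 s) = 0.81014. Since d = βγcτ, x = βγ = β/√(1−β²).
Solving: β² = x²/(1+x²) = 0.656327/1.656327 = 0.396254, so β = 0.6295.

0.6295c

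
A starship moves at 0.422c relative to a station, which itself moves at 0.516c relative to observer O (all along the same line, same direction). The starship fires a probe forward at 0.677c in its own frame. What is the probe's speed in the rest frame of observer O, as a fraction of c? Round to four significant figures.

First combine the probe and starship (S''→S'): u₁ = (0.677 + 0.422)/(1 + 0.677×0.422) = 1.099/1.285694 = 0.85479.
Then combine with the station (S'→S): u = (0.85479 + 0.516)/(1 + 0.85479×0.516) = 1.37079/1.44107164 = 0.95123.

0.9512c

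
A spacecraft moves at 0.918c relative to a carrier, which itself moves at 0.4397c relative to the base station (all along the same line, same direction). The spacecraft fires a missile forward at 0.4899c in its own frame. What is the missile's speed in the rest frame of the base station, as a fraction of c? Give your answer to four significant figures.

0.9887c

Apply u = (u'+v)/(1+u'v) twice. Missile in the carrier frame: (0.4899+0.918)/(1+0.4899·0.918) = 1.4079/1.4497282 = 0.97115c.
That velocity, transformed to the rest frame of the base station: (0.97115+0.4397)/(1+0.97115·0.4397) = 1.41085/1.427014655 = 0.98867c.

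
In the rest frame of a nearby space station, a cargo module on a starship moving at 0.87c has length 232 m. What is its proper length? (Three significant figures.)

Lorentz factor: γ = (1 − 0.7569)^(−1/2) = 2.0282.
Proper length: L₀ = γ·L = 2.0282 × 232 = 471 m.

471 m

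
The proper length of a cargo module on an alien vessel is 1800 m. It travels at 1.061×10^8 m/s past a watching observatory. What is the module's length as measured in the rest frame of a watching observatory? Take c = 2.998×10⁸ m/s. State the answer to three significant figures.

β = v/c = (1.061×10^8 m/s)/(2.998×10⁸ m/s) = 0.353903.
With β = 0.353903, γ = 1/√(1 − 0.353903²) = 1/√0.8747527 = 1.0692.
Along the direction of motion the measured length is L₀/γ = 1800/1.0692 = 1680 m.

1680 m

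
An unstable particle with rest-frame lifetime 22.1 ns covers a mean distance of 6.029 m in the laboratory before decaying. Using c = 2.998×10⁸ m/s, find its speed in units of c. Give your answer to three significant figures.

Let x = d/(cτ) = 6.029 m / (2.998×10⁸ m/s × 2.210×10^-8 s) = 0.90996. Since d = βγcτ, x = βγ = β/√(1−β²).
Solving: β² = x²/(1+x²) = 0.828027/1.828027 = 0.452962, so β = 0.673.

0.673c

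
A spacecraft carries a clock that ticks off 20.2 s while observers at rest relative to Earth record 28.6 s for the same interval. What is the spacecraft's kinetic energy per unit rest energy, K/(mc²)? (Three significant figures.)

0.416

The time-dilation ratio gives γ = 28.6/20.2 = 1.41584.
Since K = (γ−1)mc², K/(mc²) = 1.41584 − 1 = 0.416.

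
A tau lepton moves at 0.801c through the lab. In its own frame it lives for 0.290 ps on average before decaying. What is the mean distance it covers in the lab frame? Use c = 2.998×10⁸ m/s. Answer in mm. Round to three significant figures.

0.116 mm

With β = 0.801, γ = 1/√(1 − 0.801²) = 1/√0.358399 = 1.6704.
Lab-frame lifetime: Δt = γτ = 1.6704 × 0.290 ps = 0.48442 ps.
Distance: d = vΔt = 0.801 × 2.998×10⁸ m/s × 4.8442×10^-13 s = 1.16×10^-4 m = 0.116 mm.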